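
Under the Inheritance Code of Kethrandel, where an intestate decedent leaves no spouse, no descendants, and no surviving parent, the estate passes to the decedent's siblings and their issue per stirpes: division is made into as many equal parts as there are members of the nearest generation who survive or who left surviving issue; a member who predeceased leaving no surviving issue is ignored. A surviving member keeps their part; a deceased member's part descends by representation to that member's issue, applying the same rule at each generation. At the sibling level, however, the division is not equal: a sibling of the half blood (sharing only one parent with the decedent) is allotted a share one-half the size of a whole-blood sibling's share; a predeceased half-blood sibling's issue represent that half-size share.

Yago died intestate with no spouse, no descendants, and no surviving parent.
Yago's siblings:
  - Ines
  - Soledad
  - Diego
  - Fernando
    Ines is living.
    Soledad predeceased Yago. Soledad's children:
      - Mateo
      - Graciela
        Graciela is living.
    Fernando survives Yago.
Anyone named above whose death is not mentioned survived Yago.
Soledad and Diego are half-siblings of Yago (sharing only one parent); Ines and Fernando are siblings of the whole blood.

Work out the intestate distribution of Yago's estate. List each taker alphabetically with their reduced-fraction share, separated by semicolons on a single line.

Diego 1/6; Fernando 1/3; Graciela 1/12; Ines 1/3; Mateo 1/12

No spouse, descendants, or parent survives, so the estate passes to Yago's siblings per stirpes.
Half-blood siblings count for one-half the weight of whole-blood siblings at the initial division.
Dividing 1 in proportion to weights (total weight 3): Ines (weight 1) → 1/3; Soledad (weight 1/2) → 1/6; Diego (weight 1/2) → 1/6; Fernando (weight 1) → 1/3.
Ines is living and takes 1/3.
Soledad predeceased; the 1/6 allotted to Soledad's branch passes to Soledad's issue by representation.
The 1/6 is divided into 2 equal shares of 1/12 among Mateo, Graciela.
Mateo is living and takes 1/12.
Graciela is living and takes 1/12.
Diego is living and takes 1/6.
Fernando is living and takes 1/3.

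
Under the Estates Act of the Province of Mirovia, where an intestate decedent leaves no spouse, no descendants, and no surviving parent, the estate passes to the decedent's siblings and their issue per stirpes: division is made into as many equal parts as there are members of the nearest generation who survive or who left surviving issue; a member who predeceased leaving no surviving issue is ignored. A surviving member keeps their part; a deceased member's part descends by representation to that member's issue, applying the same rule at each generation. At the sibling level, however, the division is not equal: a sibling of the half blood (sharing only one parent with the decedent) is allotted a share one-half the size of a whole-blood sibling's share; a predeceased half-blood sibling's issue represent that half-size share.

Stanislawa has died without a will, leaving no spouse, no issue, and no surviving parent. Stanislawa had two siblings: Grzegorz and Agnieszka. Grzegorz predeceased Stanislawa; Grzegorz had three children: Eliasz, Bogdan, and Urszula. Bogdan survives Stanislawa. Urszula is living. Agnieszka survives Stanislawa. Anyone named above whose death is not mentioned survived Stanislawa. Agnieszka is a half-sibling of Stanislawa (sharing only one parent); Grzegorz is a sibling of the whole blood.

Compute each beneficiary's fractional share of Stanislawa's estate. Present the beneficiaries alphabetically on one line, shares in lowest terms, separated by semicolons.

No spouse, descendants, or parent survives, so the estate passes to Stanislawa's siblings per stirpes.
Half-blood siblings count for one-half the weight of whole-blood siblings at the initial division.
Dividing 1 in proportion to weights (total weight 3/2): Grzegorz (weight 1) → 2/3; Agnieszka (weight 1/2) → 1/3.
Grzegorz predeceased; the 2/3 allotted to Grzegorz's branch passes to Grzegorz's issue by representation.
The 2/3 is divided into 3 equal shares of 2/9 among Eliasz, Bogdan, Urszula.
Eliasz is living and takes 2/9.
Bogdan is living and takes 2/9.
Urszula is living and takes 2/9.
Agnieszka is living and takes 1/3.

Agnieszka 1/3; Bogdan 2/9; Eliasz 2/9; Urszula 2/9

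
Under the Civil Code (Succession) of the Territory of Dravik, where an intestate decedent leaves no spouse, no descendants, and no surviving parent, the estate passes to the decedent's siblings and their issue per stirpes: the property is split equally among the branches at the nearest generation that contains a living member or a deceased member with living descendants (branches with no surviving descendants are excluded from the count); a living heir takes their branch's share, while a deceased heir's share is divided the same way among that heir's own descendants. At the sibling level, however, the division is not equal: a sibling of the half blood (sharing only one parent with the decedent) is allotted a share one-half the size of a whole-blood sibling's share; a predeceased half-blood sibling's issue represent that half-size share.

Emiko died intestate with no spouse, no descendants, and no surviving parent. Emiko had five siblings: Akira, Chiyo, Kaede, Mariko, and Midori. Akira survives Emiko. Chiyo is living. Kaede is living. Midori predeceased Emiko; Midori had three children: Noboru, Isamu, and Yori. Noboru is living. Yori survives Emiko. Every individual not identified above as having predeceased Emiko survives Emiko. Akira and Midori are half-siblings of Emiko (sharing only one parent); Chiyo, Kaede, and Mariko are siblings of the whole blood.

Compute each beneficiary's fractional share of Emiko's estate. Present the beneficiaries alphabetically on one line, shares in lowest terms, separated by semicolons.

No spouse, descendants, or parent survives, so the estate passes to Emiko's siblings per stirpes.
Half-blood siblings count for one-half the weight of whole-blood siblings at the initial division.
Dividing 1 in proportion to weights (total weight 4): Akira (weight 1/2) → 1/8; Chiyo (weight 1) → 1/4; Kaede (weight 1) → 1/4; Mariko (weight 1) → 1/4; Midori (weight 1/2) → 1/8.
Akira is living and takes 1/8.
Chiyo is living and takes 1/4.
Kaede is living and takes 1/4.
Mariko is living and takes 1/4.
Midori predeceased; the 1/8 allotted to Midori's branch passes to Midori's issue by representation.
The 1/8 is divided into 3 equal shares of 1/24 among Noboru, Isamu, Yori.
Noboru is living and takes 1/24.
Isamu is living and takes 1/24.
Yori is living and takes 1/24.

Akira 1/8; Chiyo 1/4; Isamu 1/24; Kaede 1/4; Mariko 1/4; Noboru 1/24; Yori 1/24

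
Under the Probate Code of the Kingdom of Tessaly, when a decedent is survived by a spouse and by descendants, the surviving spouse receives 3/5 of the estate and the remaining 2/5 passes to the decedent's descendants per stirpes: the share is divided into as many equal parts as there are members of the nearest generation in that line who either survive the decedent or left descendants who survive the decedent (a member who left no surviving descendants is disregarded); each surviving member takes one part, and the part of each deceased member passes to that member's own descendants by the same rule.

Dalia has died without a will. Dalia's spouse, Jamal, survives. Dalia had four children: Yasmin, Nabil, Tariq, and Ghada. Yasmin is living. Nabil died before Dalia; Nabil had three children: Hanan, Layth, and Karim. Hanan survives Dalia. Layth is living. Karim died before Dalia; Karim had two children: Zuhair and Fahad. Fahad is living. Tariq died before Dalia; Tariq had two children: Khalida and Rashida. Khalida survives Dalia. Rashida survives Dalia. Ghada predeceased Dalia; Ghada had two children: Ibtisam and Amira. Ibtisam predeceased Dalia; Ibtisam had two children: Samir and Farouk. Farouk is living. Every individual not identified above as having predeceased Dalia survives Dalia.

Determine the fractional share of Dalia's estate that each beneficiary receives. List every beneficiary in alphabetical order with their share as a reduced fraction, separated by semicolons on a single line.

Amira 1/20; Fahad 1/60; Farouk 1/40; Hanan 1/30; Jamal 3/5; Khalida 1/20; Layth 1/30; Rashida 1/20; Samir 1/40; Yasmin 1/10; Zuhair 1/60

Jamal, as surviving spouse, takes 3/5.
The remaining 2/5 passes to Dalia's descendants per stirpes.
The 2/5 is divided into 4 equal shares of 1/10 among Yasmin, Nabil, Tariq, Ghada.
Yasmin is living and takes 1/10.
Nabil predeceased; the 1/10 allotted to Nabil's branch passes to Nabil's issue by representation.
The 1/10 is divided into 3 equal shares of 1/30 among Hanan, Layth, Karim.
Hanan is living and takes 1/30.
Layth is living and takes 1/30.
Karim predeceased; the 1/30 allotted to Karim's branch passes to Karim's issue by representation.
The 1/30 is divided into 2 equal shares of 1/60 among Zuhair, Fahad.
Zuhair is living and takes 1/60.
Fahad is living and takes 1/60.
Tariq predeceased; the 1/10 allotted to Tariq's branch passes to Tariq's issue by representation.
The 1/10 is divided into 2 equal shares of 1/20 among Khalida, Rashida.
Khalida is living and takes 1/20.
Rashida is living and takes 1/20.
Ghada predeceased; the 1/10 allotted to Ghada's branch passes to Ghada's issue by representation.
The 1/10 is divided into 2 equal shares of 1/20 among Ibtisam, Amira.
Ibtisam predeceased; the 1/20 allotted to Ibtisam's branch passes to Ibtisam's issue by representation.
The 1/20 is divided into 2 equal shares of 1/40 among Samir, Farouk.
Samir is living and takes 1/40.
Farouk is living and takes 1/40.
Amira is living and takes 1/20.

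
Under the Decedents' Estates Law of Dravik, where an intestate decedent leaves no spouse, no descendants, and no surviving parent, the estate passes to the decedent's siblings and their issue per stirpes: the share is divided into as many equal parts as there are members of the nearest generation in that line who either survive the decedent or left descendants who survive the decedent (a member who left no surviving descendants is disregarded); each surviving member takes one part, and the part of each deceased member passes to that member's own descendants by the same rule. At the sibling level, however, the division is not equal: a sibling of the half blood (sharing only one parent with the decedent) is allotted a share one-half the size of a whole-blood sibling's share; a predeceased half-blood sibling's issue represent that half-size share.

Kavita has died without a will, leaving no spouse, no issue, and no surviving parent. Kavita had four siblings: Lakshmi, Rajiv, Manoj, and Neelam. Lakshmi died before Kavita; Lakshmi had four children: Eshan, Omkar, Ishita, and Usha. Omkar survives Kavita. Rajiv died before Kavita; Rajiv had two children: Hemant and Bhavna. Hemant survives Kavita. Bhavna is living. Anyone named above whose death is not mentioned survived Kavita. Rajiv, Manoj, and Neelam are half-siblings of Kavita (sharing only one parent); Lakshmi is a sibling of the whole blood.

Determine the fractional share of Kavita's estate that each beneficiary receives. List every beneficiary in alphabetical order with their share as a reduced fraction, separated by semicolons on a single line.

No spouse, descendants, or parent survives, so the estate passes to Kavita's siblings per stirpes.
Half-blood siblings count for one-half the weight of whole-blood siblings at the initial division.
Dividing 1 in proportion to weights (total weight 5/2): Lakshmi (weight 1) → 2/5; Rajiv (weight 1/2) → 1/5; Manoj (weight 1/2) → 1/5; Neelam (weight 1/2) → 1/5.
Lakshmi predeceased; the 2/5 allotted to Lakshmi's branch passes to Lakshmi's issue by representation.
The 2/5 is divided into 4 equal shares of 1/10 among Eshan, Omkar, Ishita, Usha.
Eshan is living and takes 1/10.
Omkar is living and takes 1/10.
Ishita is living and takes 1/10.
Usha is living and takes 1/10.
Rajiv predeceased; the 1/5 allotted to Rajiv's branch passes to Rajiv's issue by representation.
The 1/5 is divided into 2 equal shares of 1/10 among Hemant, Bhavna.
Hemant is living and takes 1/10.
Bhavna is living and takes 1/10.
Manoj is living and takes 1/5.
Neelam is living and takes 1/5.

Bhavna 1/10; Eshan 1/10; Hemant 1/10; Ishita 1/10; Manoj 1/5; Neelam 1/5; Omkar 1/10; Usha 1/10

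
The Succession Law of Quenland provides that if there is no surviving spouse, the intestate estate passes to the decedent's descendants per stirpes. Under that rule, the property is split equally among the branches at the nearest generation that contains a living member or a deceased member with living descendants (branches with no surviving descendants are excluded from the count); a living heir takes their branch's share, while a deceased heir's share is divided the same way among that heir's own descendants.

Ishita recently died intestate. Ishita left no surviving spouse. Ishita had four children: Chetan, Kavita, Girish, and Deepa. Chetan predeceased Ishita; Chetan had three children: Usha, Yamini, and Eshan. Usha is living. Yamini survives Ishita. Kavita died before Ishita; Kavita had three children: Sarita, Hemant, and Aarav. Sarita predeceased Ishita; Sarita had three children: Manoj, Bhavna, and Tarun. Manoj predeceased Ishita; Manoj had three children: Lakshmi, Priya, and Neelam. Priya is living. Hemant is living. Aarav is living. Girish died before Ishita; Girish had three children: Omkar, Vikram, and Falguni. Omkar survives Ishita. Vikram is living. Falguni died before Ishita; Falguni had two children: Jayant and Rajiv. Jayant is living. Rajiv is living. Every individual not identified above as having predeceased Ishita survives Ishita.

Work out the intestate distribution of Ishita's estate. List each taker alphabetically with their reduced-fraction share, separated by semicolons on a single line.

There is no surviving spouse, so the entire estate passes to Ishita's descendants per stirpes.
The estate is divided into 4 equal shares of 1/4 among Chetan, Kavita, Girish, Deepa.
Chetan predeceased; the 1/4 allotted to Chetan's branch passes to Chetan's issue by representation.
The 1/4 is divided into 3 equal shares of 1/12 among Usha, Yamini, Eshan.
Usha is living and takes 1/12.
Yamini is living and takes 1/12.
Eshan is living and takes 1/12.
Kavita predeceased; the 1/4 allotted to Kavita's branch passes to Kavita's issue by representation.
The 1/4 is divided into 3 equal shares of 1/12 among Sarita, Hemant, Aarav.
Sarita predeceased; the 1/12 allotted to Sarita's branch passes to Sarita's issue by representation.
The 1/12 is divided into 3 equal shares of 1/36 among Manoj, Bhavna, Tarun.
Manoj predeceased; the 1/36 allotted to Manoj's branch passes to Manoj's issue by representation.
The 1/36 is divided into 3 equal shares of 1/108 among Lakshmi, Priya, Neelam.
Lakshmi is living and takes 1/108.
Priya is living and takes 1/108.
Neelam is living and takes 1/108.
Bhavna is living and takes 1/36.
Tarun is living and takes 1/36.
Hemant is living and takes 1/12.
Aarav is living and takes 1/12.
Girish predeceased; the 1/4 allotted to Girish's branch passes to Girish's issue by representation.
The 1/4 is divided into 3 equal shares of 1/12 among Omkar, Vikram, Falguni.
Omkar is living and takes 1/12.
Vikram is living and takes 1/12.
Falguni predeceased; the 1/12 allotted to Falguni's branch passes to Falguni's issue by representation.
The 1/12 is divided into 2 equal shares of 1/24 among Jayant, Rajiv.
Jayant is living and takes 1/24.
Rajiv is living and takes 1/24.
Deepa is living and takes 1/4.

Aarav 1/12; Bhavna 1/36; Deepa 1/4; Eshan 1/12; Hemant 1/12; Jayant 1/24; Lakshmi 1/108; Neelam 1/108; Omkar 1/12; Priya 1/108; Rajiv 1/24; Tarun 1/36; Usha 1/12; Vikram 1/12; Yamini 1/12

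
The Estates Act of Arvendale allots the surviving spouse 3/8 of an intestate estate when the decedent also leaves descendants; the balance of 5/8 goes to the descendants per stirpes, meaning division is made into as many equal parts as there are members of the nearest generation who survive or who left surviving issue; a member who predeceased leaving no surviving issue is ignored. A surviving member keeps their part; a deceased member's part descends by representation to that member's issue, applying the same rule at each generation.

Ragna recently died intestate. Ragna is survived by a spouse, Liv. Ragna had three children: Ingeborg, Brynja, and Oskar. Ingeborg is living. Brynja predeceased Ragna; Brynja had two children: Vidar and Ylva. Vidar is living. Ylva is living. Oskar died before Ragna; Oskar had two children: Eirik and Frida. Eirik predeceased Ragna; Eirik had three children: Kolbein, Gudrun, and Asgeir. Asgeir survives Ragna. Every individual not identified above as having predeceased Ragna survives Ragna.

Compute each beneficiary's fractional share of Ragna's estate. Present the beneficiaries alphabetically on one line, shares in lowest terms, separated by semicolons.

Liv, as surviving spouse, takes 3/8.
The remaining 5/8 passes to Ragna's descendants per stirpes.
The 5/8 is divided into 3 equal shares of 5/24 among Ingeborg, Brynja, Oskar.
Ingeborg is living and takes 5/24.
Brynja predeceased; the 5/24 allotted to Brynja's branch passes to Brynja's issue by representation.
The 5/24 is divided into 2 equal shares of 5/48 among Vidar, Ylva.
Vidar is living and takes 5/48.
Ylva is living and takes 5/48.
Oskar predeceased; the 5/24 allotted to Oskar's branch passes to Oskar's issue by representation.
The 5/24 is divided into 2 equal shares of 5/48 among Eirik, Frida.
Eirik predeceased; the 5/48 allotted to Eirik's branch passes to Eirik's issue by representation.
The 5/48 is divided into 3 equal shares of 5/144 among Kolbein, Gudrun, Asgeir.
Kolbein is living and takes 5/144.
Gudrun is living and takes 5/144.
Asgeir is living and takes 5/144.
Frida is living and takes 5/48.

Asgeir 5/144; Frida 5/48; Gudrun 5/144; Ingeborg 5/24; Kolbein 5/144; Liv 3/8; Vidar 5/48; Ylva 5/48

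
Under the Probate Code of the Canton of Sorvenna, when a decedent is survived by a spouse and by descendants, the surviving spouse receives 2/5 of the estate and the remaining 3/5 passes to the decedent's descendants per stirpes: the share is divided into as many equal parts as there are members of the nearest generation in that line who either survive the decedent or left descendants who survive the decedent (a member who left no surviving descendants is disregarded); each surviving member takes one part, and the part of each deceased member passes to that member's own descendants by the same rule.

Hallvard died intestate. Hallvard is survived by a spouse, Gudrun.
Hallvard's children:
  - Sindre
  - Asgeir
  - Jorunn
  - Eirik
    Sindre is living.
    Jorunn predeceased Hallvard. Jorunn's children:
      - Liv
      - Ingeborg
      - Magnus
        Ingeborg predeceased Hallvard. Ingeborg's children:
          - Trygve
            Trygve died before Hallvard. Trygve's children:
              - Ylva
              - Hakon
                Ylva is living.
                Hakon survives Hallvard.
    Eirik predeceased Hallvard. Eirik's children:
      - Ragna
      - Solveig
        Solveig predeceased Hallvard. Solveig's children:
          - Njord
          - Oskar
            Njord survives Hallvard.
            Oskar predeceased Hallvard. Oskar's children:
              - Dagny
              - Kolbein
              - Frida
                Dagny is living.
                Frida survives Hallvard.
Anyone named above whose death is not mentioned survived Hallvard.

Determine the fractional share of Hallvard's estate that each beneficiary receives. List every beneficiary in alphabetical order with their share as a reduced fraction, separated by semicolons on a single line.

Gudrun, as surviving spouse, takes 2/5.
The remaining 3/5 passes to Hallvard's descendants per stirpes.
The 3/5 is divided into 4 equal shares of 3/20 among Sindre, Asgeir, Jorunn, Eirik.
Sindre is living and takes 3/20.
Asgeir is living and takes 3/20.
Jorunn predeceased; the 3/20 allotted to Jorunn's branch passes to Jorunn's issue by representation.
The 3/20 is divided into 3 equal shares of 1/20 among Liv, Ingeborg, Magnus.
Liv is living and takes 1/20.
Ingeborg predeceased; the 1/20 allotted to Ingeborg's branch passes to Ingeborg's issue by representation.
Trygve's line is the sole branch at this level, so the full 1/20 passes to Trygve's issue by representation.
The 1/20 is divided into 2 equal shares of 1/40 among Ylva, Hakon.
Ylva is living and takes 1/40.
Hakon is living and takes 1/40.
Magnus is living and takes 1/20.
Eirik predeceased; the 3/20 allotted to Eirik's branch passes to Eirik's issue by representation.
The 3/20 is divided into 2 equal shares of 3/40 among Ragna, Solveig.
Ragna is living and takes 3/40.
Solveig predeceased; the 3/40 allotted to Solveig's branch passes to Solveig's issue by representation.
The 3/40 is divided into 2 equal shares of 3/80 among Njord, Oskar.
Njord is living and takes 3/80.
Oskar predeceased; the 3/80 allotted to Oskar's branch passes to Oskar's issue by representation.
The 3/80 is divided into 3 equal shares of 1/80 among Dagny, Kolbein, Frida.
Dagny is living and takes 1/80.
Kolbein is living and takes 1/80.
Frida is living and takes 1/80.

Asgeir 3/20; Dagny 1/80; Frida 1/80; Gudrun 2/5; Hakon 1/40; Kolbein 1/80; Liv 1/20; Magnus 1/20; Njord 3/80; Ragna 3/40; Sindre 3/20; Ylva 1/40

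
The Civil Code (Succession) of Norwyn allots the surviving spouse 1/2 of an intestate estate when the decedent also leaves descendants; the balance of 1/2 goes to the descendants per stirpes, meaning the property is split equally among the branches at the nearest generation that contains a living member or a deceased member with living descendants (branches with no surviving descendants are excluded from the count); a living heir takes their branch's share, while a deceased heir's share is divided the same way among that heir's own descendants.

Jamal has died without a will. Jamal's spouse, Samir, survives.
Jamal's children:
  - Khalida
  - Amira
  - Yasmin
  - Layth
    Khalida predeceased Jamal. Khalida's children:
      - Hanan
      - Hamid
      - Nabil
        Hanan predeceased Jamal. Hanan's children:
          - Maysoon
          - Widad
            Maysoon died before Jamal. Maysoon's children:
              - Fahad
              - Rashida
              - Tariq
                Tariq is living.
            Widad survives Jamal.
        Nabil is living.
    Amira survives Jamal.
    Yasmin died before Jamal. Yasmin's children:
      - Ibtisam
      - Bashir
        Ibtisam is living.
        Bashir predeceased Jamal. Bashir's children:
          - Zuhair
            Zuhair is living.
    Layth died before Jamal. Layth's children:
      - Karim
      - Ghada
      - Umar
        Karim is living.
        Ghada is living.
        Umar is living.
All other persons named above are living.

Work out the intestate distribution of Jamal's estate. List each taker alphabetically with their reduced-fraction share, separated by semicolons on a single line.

Samir, as surviving spouse, takes 1/2.
The remaining 1/2 passes to Jamal's descendants per stirpes.
The 1/2 is divided into 4 equal shares of 1/8 among Khalida, Amira, Yasmin, Layth.
Khalida predeceased; the 1/8 allotted to Khalida's branch passes to Khalida's issue by representation.
The 1/8 is divided into 3 equal shares of 1/24 among Hanan, Hamid, Nabil.
Hanan predeceased; the 1/24 allotted to Hanan's branch passes to Hanan's issue by representation.
The 1/24 is divided into 2 equal shares of 1/48 among Maysoon, Widad.
Maysoon predeceased; the 1/48 allotted to Maysoon's branch passes to Maysoon's issue by representation.
The 1/48 is divided into 3 equal shares of 1/144 among Fahad, Rashida, Tariq.
Fahad is living and takes 1/144.
Rashida is living and takes 1/144.
Tariq is living and takes 1/144.
Widad is living and takes 1/48.
Hamid is living and takes 1/24.
Nabil is living and takes 1/24.
Amira is living and takes 1/8.
Yasmin predeceased; the 1/8 allotted to Yasmin's branch passes to Yasmin's issue by representation.
The 1/8 is divided into 2 equal shares of 1/16 among Ibtisam, Bashir.
Ibtisam is living and takes 1/16.
Bashir predeceased; the 1/16 allotted to Bashir's branch passes to Bashir's issue by representation.
Zuhair is the sole taker at this level and receives the full 1/16.
Layth predeceased; the 1/8 allotted to Layth's branch passes to Layth's issue by representation.
The 1/8 is divided into 3 equal shares of 1/24 among Karim, Ghada, Umar.
Karim is living and takes 1/24.
Ghada is living and takes 1/24.
Umar is living and takes 1/24.

Amira 1/8; Fahad 1/144; Ghada 1/24; Hamid 1/24; Ibtisam 1/16; Karim 1/24; Nabil 1/24; Rashida 1/144; Samir 1/2; Tariq 1/144; Umar 1/24; Widad 1/48; Zuhair 1/16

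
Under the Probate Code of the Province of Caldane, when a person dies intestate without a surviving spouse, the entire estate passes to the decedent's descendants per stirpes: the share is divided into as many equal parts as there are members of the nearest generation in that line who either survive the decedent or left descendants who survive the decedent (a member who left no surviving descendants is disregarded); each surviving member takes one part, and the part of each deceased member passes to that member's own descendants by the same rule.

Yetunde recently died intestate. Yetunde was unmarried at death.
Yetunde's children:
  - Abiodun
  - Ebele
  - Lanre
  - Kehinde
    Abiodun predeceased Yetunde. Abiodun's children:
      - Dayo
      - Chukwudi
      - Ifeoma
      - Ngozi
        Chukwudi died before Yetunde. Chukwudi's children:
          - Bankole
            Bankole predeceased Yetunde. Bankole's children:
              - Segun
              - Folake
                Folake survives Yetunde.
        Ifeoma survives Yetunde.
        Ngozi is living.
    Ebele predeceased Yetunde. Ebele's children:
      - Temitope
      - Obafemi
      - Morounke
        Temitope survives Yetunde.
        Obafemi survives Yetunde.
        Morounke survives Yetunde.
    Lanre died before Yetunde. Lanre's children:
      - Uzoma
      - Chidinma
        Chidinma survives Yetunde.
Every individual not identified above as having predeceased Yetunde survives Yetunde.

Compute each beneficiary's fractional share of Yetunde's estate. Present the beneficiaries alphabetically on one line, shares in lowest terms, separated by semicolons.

There is no surviving spouse, so the entire estate passes to Yetunde's descendants per stirpes.
The estate is divided into 4 equal shares of 1/4 among Abiodun, Ebele, Lanre, Kehinde.
Abiodun predeceased; the 1/4 allotted to Abiodun's branch passes to Abiodun's issue by representation.
The 1/4 is divided into 4 equal shares of 1/16 among Dayo, Chukwudi, Ifeoma, Ngozi.
Dayo is living and takes 1/16.
Chukwudi predeceased; the 1/16 allotted to Chukwudi's branch passes to Chukwudi's issue by representation.
Bankole's line is the sole branch at this level, so the full 1/16 passes to Bankole's issue by representation.
The 1/16 is divided into 2 equal shares of 1/32 among Segun, Folake.
Segun is living and takes 1/32.
Folake is living and takes 1/32.
Ifeoma is living and takes 1/16.
Ngozi is living and takes 1/16.
Ebele predeceased; the 1/4 allotted to Ebele's branch passes to Ebele's issue by representation.
The 1/4 is divided into 3 equal shares of 1/12 among Temitope, Obafemi, Morounke.
Temitope is living and takes 1/12.
Obafemi is living and takes 1/12.
Morounke is living and takes 1/12.
Lanre predeceased; the 1/4 allotted to Lanre's branch passes to Lanre's issue by representation.
The 1/4 is divided into 2 equal shares of 1/8 among Uzoma, Chidinma.
Uzoma is living and takes 1/8.
Chidinma is living and takes 1/8.
Kehinde is living and takes 1/4.

Chidinma 1/8; Dayo 1/16; Folake 1/32; Ifeoma 1/16; Kehinde 1/4; Morounke 1/12; Ngozi 1/16; Obafemi 1/12; Segun 1/32; Temitope 1/12; Uzoma 1/8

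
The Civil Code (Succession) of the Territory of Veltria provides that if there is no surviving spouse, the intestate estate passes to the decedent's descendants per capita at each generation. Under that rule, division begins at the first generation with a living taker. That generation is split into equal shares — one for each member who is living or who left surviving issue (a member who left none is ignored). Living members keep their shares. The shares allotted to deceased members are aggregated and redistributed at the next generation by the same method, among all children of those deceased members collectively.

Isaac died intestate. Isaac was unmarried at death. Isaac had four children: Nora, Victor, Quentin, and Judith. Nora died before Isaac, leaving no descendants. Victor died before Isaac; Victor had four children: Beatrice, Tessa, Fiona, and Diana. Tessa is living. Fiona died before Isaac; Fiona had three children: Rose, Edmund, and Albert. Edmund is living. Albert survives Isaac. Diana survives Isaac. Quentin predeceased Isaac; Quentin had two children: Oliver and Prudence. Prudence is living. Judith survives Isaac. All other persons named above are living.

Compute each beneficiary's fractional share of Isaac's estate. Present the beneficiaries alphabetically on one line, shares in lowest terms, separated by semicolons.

There is no surviving spouse, so the entire estate passes to Isaac's descendants per capita at each generation.
At generation 1 (Victor, Quentin, Judith) there are 3 shares of (1)/3 = 1/3 each.
Living: Judith — each takes 1/3.
Deceased: Victor and Quentin. Their combined 2/3 is pooled and carried to generation 2.
At generation 2 (Beatrice, Tessa, Fiona, Diana, Oliver, Prudence) there are 6 shares of (2/3)/6 = 1/9 each.
Living: Beatrice, Tessa, Diana, Oliver, and Prudence — each takes 1/9.
Deceased: Fiona. That 1/9 share is carried to generation 3.
At generation 3 (Rose, Edmund, Albert) there are 3 shares of (1/9)/3 = 1/27 each.
Living: Rose, Edmund, and Albert — each takes 1/27.

Albert 1/27; Beatrice 1/9; Diana 1/9; Edmund 1/27; Judith 1/3; Oliver 1/9; Prudence 1/9; Rose 1/27; Tessa 1/9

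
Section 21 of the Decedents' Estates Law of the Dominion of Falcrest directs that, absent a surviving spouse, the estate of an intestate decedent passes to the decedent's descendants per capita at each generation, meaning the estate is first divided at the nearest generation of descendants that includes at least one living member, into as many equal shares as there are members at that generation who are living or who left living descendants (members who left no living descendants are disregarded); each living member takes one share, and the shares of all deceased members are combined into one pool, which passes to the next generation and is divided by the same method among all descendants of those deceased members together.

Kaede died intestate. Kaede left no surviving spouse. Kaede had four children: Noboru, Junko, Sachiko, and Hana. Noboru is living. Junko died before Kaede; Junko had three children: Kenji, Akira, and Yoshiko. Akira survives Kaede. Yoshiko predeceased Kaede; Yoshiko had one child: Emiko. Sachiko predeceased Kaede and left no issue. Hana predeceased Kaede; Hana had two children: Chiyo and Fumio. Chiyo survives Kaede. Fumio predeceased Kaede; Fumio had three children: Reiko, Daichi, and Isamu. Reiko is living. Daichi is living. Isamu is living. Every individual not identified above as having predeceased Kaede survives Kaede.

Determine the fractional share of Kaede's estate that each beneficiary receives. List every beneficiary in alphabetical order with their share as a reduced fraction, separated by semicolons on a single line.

Akira 2/15; Chiyo 2/15; Daichi 1/15; Emiko 1/15; Isamu 1/15; Kenji 2/15; Noboru 1/3; Reiko 1/15

There is no surviving spouse, so the entire estate passes to Kaede's descendants per capita at each generation.
At generation 1 (Noboru, Junko, Hana) there are 3 shares of (1)/3 = 1/3 each.
Living: Noboru — each takes 1/3.
Deceased: Junko and Hana. Their combined 2/3 is pooled and carried to generation 2.
At generation 2 (Kenji, Akira, Yoshiko, Chiyo, Fumio) there are 5 shares of (2/3)/5 = 2/15 each.
Living: Kenji, Akira, and Chiyo — each takes 2/15.
Deceased: Yoshiko and Fumio. Their combined 4/15 is pooled and carried to generation 3.
At generation 3 (Emiko, Reiko, Daichi, Isamu) there are 4 shares of (4/15)/4 = 1/15 each.
Living: Emiko, Reiko, Daichi, and Isamu — each takes 1/15.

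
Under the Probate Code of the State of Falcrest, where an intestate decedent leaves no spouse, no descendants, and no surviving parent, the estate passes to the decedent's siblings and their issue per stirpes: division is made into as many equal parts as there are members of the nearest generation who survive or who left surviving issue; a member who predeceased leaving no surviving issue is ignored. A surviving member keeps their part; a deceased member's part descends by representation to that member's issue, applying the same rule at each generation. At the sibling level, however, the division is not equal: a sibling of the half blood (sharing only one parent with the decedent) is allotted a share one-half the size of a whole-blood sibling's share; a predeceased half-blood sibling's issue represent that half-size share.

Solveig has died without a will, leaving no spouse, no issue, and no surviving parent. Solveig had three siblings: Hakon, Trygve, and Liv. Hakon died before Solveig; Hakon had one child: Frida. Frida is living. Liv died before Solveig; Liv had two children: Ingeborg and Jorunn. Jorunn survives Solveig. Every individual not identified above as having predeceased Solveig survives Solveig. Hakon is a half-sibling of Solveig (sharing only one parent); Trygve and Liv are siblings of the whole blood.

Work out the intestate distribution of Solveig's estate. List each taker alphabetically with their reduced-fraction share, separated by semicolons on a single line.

No spouse, descendants, or parent survives, so the estate passes to Solveig's siblings per stirpes.
Half-blood siblings count for one-half the weight of whole-blood siblings at the initial division.
Dividing 1 in proportion to weights (total weight 5/2): Hakon (weight 1/2) → 1/5; Trygve (weight 1) → 2/5; Liv (weight 1) → 2/5.
Hakon predeceased; the 1/5 allotted to Hakon's branch passes to Hakon's issue by representation.
Frida is the sole taker at this level and receives the full 1/5.
Trygve is living and takes 2/5.
Liv predeceased; the 2/5 allotted to Liv's branch passes to Liv's issue by representation.
The 2/5 is divided into 2 equal shares of 1/5 among Ingeborg, Jorunn.
Ingeborg is living and takes 1/5.
Jorunn is living and takes 1/5.

Frida 1/5; Ingeborg 1/5; Jorunn 1/5; Trygve 2/5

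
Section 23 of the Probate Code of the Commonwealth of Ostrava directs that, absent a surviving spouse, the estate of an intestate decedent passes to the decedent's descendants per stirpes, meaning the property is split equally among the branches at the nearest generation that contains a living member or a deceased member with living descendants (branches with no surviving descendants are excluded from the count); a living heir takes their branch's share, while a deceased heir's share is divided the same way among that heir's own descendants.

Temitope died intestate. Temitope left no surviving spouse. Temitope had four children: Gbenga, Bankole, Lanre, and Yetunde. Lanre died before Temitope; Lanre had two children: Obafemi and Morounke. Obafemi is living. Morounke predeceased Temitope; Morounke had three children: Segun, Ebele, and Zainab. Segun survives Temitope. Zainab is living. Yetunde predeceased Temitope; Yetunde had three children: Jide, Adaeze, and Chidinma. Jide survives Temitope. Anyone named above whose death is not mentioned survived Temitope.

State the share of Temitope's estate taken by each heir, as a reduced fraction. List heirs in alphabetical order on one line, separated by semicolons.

Adaeze 1/12; Bankole 1/4; Chidinma 1/12; Ebele 1/24; Gbenga 1/4; Jide 1/12; Obafemi 1/8; Segun 1/24; Zainab 1/24

There is no surviving spouse, so the entire estate passes to Temitope's descendants per stirpes.
The estate is divided into 4 equal shares of 1/4 among Gbenga, Bankole, Lanre, Yetunde.
Gbenga is living and takes 1/4.
Bankole is living and takes 1/4.
Lanre predeceased; the 1/4 allotted to Lanre's branch passes to Lanre's issue by representation.
The 1/4 is divided into 2 equal shares of 1/8 among Obafemi, Morounke.
Obafemi is living and takes 1/8.
Morounke predeceased; the 1/8 allotted to Morounke's branch passes to Morounke's issue by representation.
The 1/8 is divided into 3 equal shares of 1/24 among Segun, Ebele, Zainab.
Segun is living and takes 1/24.
Ebele is living and takes 1/24.
Zainab is living and takes 1/24.
Yetunde predeceased; the 1/4 allotted to Yetunde's branch passes to Yetunde's issue by representation.
The 1/4 is divided into 3 equal shares of 1/12 among Jide, Adaeze, Chidinma.
Jide is living and takes 1/12.
Adaeze is living and takes 1/12.
Chidinma is living and takes 1/12.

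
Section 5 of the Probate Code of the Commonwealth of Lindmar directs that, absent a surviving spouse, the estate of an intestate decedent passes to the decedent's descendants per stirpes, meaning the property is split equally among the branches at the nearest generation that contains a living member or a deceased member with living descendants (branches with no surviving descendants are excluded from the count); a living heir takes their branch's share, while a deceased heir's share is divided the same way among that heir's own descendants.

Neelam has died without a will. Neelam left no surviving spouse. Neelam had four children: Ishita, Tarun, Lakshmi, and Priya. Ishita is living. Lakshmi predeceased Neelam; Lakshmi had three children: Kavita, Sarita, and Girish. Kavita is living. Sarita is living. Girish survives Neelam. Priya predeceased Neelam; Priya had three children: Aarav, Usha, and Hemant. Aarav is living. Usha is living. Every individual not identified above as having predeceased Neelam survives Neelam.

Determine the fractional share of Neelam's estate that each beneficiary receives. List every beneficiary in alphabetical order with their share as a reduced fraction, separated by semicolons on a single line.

There is no surviving spouse, so the entire estate passes to Neelam's descendants per stirpes.
The estate is divided into 4 equal shares of 1/4 among Ishita, Tarun, Lakshmi, Priya.
Ishita is living and takes 1/4.
Tarun is living and takes 1/4.
Lakshmi predeceased; the 1/4 allotted to Lakshmi's branch passes to Lakshmi's issue by representation.
The 1/4 is divided into 3 equal shares of 1/12 among Kavita, Sarita, Girish.
Kavita is living and takes 1/12.
Sarita is living and takes 1/12.
Girish is living and takes 1/12.
Priya predeceased; the 1/4 allotted to Priya's branch passes to Priya's issue by representation.
The 1/4 is divided into 3 equal shares of 1/12 among Aarav, Usha, Hemant.
Aarav is living and takes 1/12.
Usha is living and takes 1/12.
Hemant is living and takes 1/12.

Aarav 1/12; Girish 1/12; Hemant 1/12; Ishita 1/4; Kavita 1/12; Sarita 1/12; Tarun 1/4; Usha 1/12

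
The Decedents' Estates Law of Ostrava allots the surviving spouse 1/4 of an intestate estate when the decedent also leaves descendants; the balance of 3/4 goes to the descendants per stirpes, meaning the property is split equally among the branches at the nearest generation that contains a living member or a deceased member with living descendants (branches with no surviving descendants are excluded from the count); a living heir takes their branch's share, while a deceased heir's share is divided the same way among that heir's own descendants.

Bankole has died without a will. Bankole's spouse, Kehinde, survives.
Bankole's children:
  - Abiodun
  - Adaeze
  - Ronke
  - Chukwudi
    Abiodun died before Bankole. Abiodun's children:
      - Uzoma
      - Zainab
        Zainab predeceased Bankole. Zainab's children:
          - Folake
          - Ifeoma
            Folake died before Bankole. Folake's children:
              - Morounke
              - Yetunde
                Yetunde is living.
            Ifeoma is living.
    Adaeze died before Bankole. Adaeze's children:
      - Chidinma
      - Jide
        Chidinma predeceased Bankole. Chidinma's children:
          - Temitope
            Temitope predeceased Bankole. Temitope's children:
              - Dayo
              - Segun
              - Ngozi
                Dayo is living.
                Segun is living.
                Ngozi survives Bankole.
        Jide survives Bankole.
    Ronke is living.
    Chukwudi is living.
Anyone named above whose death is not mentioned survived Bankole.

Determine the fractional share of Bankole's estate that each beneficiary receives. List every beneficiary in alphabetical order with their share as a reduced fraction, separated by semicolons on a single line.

Kehinde, as surviving spouse, takes 1/4.
The remaining 3/4 passes to Bankole's descendants per stirpes.
The 3/4 is divided into 4 equal shares of 3/16 among Abiodun, Adaeze, Ronke, Chukwudi.
Abiodun predeceased; the 3/16 allotted to Abiodun's branch passes to Abiodun's issue by representation.
The 3/16 is divided into 2 equal shares of 3/32 among Uzoma, Zainab.
Uzoma is living and takes 3/32.
Zainab predeceased; the 3/32 allotted to Zainab's branch passes to Zainab's issue by representation.
The 3/32 is divided into 2 equal shares of 3/64 among Folake, Ifeoma.
Folake predeceased; the 3/64 allotted to Folake's branch passes to Folake's issue by representation.
The 3/64 is divided into 2 equal shares of 3/128 among Morounke, Yetunde.
Morounke is living and takes 3/128.
Yetunde is living and takes 3/128.
Ifeoma is living and takes 3/64.
Adaeze predeceased; the 3/16 allotted to Adaeze's branch passes to Adaeze's issue by representation.
The 3/16 is divided into 2 equal shares of 3/32 among Chidinma, Jide.
Chidinma predeceased; the 3/32 allotted to Chidinma's branch passes to Chidinma's issue by representation.
Temitope's line is the sole branch at this level, so the full 3/32 passes to Temitope's issue by representation.
The 3/32 is divided into 3 equal shares of 1/32 among Dayo, Segun, Ngozi.
Dayo is living and takes 1/32.
Segun is living and takes 1/32.
Ngozi is living and takes 1/32.
Jide is living and takes 3/32.
Ronke is living and takes 3/16.
Chukwudi is living and takes 3/16.

Chukwudi 3/16; Dayo 1/32; Ifeoma 3/64; Jide 3/32; Kehinde 1/4; Morounke 3/128; Ngozi 1/32; Ronke 3/16; Segun 1/32; Uzoma 3/32; Yetunde 3/128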